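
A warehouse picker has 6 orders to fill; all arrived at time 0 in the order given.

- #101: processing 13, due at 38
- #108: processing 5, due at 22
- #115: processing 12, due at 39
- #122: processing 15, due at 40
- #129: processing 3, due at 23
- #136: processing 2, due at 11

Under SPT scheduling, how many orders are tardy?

1

SPT (increasing processing time): #136 #129 #108 #115 #101 #122.
#136: 0→2, due 11, tardiness 0
#129: 2→5, due 23, tardiness 0
#108: 5→10, due 22, tardiness 0
#115: 10→22, due 39, tardiness 0
#101: 22→35, due 38, tardiness 0
#122: 35→50, due 40, tardiness 10
Late orders: 1.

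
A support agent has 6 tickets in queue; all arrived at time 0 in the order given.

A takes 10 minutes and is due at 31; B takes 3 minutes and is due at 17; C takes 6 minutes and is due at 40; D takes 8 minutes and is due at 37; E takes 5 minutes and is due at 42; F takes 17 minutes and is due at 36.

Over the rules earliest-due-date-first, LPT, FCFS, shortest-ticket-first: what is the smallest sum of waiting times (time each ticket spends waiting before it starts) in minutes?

EDD (increasing due date): B A F D C E.
B: waits 0, runs 0→3
A: waits 3, runs 3→13
F: waits 13, runs 13→30
D: waits 30, runs 30→38
C: waits 38, runs 38→44
E: waits 44, runs 44→49
Sum = 0+3+13+30+38+44 = 128.
LPT (decreasing processing time): F A D C E B.
F: waits 0, runs 0→17
A: waits 17, runs 17→27
D: waits 27, runs 27→35
C: waits 35, runs 35→41
E: waits 41, runs 41→46
B: waits 46, runs 46→49
Sum = 0+17+27+35+41+46 = 166.
FIFO (arrival order): A B C D E F.
A: waits 0, runs 0→10
B: waits 10, runs 10→13
C: waits 13, runs 13→19
D: waits 19, runs 19→27
E: waits 27, runs 27→32
F: waits 32, runs 32→49
Sum = 0+10+13+19+27+32 = 101.
SPT (increasing processing time): B E C D A F.
B: waits 0, runs 0→3
E: waits 3, runs 3→8
C: waits 8, runs 8→14
D: waits 14, runs 14→22
A: waits 22, runs 22→32
F: waits 32, runs 32→49
Sum = 0+3+8+14+22+32 = 79.
EDD 128, LPT 166, FIFO 101, SPT 79 → minimum 79.

79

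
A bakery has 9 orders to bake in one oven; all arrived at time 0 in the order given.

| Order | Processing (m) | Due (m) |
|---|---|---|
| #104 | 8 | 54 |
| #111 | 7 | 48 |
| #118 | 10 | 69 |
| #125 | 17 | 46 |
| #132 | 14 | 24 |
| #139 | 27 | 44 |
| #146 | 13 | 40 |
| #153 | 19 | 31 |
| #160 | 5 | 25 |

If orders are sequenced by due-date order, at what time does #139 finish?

78

EDD (increasing due date): #132 #160 #153 #146 #139 #125 #111 #104 #118.
#132: 0→14
#160: 14→19
#153: 19→38
#146: 38→51
#139: 51→78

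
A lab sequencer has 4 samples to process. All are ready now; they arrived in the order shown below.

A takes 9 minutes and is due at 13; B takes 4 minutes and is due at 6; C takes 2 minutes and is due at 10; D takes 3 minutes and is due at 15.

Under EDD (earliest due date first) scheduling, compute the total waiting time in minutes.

25

EDD (increasing due date): B C A D.
B: waits 0, runs 0→4
C: waits 4, runs 4→6
A: waits 6, runs 6→15
D: waits 15, runs 15→18
Sum = 0+4+6+15 = 25.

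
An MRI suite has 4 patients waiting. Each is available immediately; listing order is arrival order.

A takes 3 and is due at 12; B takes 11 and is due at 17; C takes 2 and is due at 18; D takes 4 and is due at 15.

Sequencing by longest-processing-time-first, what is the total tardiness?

LPT (decreasing processing time): B D A C.
B: 0→11, due 17, tardiness 0
D: 11→15, due 15, tardiness 0
A: 15→18, due 12, tardiness 6
C: 18→20, due 18, tardiness 2
Sum = 0+0+6+2 = 8.

8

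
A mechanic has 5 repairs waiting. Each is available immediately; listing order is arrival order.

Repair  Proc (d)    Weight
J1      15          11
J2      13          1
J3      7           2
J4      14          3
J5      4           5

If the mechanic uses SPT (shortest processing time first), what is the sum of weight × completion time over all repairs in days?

SPT (increasing processing time): J5 J3 J2 J4 J1.
J5: finishes 4, weight 5, w·C = 20
J3: finishes 11, weight 2, w·C = 22
J2: finishes 24, weight 1, w·C = 24
J4: finishes 38, weight 3, w·C = 114
J1: finishes 53, weight 11, w·C = 583
Sum = 20+22+24+114+583 = 763.

763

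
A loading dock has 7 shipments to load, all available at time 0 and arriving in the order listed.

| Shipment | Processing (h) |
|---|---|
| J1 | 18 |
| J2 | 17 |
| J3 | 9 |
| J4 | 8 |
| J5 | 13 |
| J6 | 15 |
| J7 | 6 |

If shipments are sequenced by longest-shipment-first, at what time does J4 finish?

80

LPT (decreasing processing time): J1 J2 J6 J5 J3 J4 J7.
J1: 0→18
J2: 18→35
J6: 35→50
J5: 50→63
J3: 63→72
J4: 72→80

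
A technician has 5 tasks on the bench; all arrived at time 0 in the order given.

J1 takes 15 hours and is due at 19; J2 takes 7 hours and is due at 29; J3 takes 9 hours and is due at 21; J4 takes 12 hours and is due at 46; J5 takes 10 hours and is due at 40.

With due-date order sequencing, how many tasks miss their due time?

EDD (increasing due date): J1 J3 J2 J5 J4.
J1: 0→15, due 19, tardiness 0
J3: 15→24, due 21, tardiness 3
J2: 24→31, due 29, tardiness 2
J5: 31→41, due 40, tardiness 1
J4: 41→53, due 46, tardiness 7
Late tasks: 4.

4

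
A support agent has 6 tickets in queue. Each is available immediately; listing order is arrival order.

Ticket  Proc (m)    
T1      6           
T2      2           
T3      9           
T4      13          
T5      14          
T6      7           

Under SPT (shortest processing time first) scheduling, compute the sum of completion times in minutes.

137

SPT (increasing processing time): T2 T1 T6 T3 T4 T5.
T2: 0→2
T1: 2→8
T6: 8→15
T3: 15→24
T4: 24→37
T5: 37→51
Sum = 2+8+15+24+37+51 = 137.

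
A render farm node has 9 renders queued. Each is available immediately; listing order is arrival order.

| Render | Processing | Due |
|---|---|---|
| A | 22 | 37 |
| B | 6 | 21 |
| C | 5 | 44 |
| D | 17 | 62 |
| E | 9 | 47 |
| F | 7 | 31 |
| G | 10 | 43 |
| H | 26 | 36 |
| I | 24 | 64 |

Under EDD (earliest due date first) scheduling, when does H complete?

EDD (increasing due date): B F H A G C E D I.
B: 0→6
F: 6→13
H: 13→39

39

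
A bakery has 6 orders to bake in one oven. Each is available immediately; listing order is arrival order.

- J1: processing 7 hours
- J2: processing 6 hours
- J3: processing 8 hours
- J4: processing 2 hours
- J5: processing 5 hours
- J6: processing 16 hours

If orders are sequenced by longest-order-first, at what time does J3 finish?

LPT (decreasing processing time): J6 J3 J1 J2 J5 J4.
J6: 0→16
J3: 16→24

24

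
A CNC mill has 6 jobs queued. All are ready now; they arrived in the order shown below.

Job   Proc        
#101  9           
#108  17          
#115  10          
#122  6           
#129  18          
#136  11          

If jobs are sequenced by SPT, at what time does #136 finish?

SPT (increasing processing time): #122 #101 #115 #136 #108 #129.
#122: 0→6
#101: 6→15
#115: 15→25
#136: 25→36

36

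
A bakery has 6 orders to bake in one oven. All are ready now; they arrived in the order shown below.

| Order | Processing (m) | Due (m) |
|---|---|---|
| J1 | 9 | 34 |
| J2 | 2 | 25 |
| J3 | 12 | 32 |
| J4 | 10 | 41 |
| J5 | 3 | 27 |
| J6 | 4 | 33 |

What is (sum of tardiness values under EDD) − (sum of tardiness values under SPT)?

-8

EDD (increasing due date): J2 J5 J3 J6 J1 J4.
J2: 0→2, due 25, tardiness 0
J5: 2→5, due 27, tardiness 0
J3: 5→17, due 32, tardiness 0
J6: 17→21, due 33, tardiness 0
J1: 21→30, due 34, tardiness 0
J4: 30→40, due 41, tardiness 0
Sum = 0+0+0+0+0+0 = 0.
SPT (increasing processing time): J2 J5 J6 J1 J4 J3.
J2: 0→2, due 25, tardiness 0
J5: 2→5, due 27, tardiness 0
J6: 5→9, due 33, tardiness 0
J1: 9→18, due 34, tardiness 0
J4: 18→28, due 41, tardiness 0
J3: 28→40, due 32, tardiness 8
Sum = 0+0+0+0+0+8 = 8.
Difference = 0 − 8 = -8.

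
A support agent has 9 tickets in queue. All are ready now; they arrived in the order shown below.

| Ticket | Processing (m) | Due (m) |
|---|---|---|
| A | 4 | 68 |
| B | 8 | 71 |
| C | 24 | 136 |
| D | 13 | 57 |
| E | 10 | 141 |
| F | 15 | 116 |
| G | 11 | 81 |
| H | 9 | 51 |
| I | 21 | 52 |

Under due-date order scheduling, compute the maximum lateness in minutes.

EDD (increasing due date): H I D A B G F C E.
H: 0→9, due 51, lateness -42
I: 9→30, due 52, lateness -22
D: 30→43, due 57, lateness -14
A: 43→47, due 68, lateness -21
B: 47→55, due 71, lateness -16
G: 55→66, due 81, lateness -15
F: 66→81, due 116, lateness -35
C: 81→105, due 136, lateness -31
E: 105→115, due 141, lateness -26
Maximum = -14.

-14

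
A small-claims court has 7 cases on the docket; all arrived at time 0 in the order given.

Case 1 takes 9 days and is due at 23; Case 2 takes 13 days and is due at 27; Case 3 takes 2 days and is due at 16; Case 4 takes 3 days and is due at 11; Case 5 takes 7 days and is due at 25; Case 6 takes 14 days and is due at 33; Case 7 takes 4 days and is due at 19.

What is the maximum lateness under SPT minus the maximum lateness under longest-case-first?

-20

SPT (increasing processing time): Case 3 Case 4 Case 7 Case 5 Case 1 Case 2 Case 6.
Case 3: 0→2, due 16, lateness -14
Case 4: 2→5, due 11, lateness -6
Case 7: 5→9, due 19, lateness -10
Case 5: 9→16, due 25, lateness -9
Case 1: 16→25, due 23, lateness 2
Case 2: 25→38, due 27, lateness 11
Case 6: 38→52, due 33, lateness 19
Maximum = 19.
LPT (decreasing processing time): Case 6 Case 2 Case 1 Case 5 Case 7 Case 4 Case 3.
Case 6: 0→14, due 33, lateness -19
Case 2: 14→27, due 27, lateness 0
Case 1: 27→36, due 23, lateness 13
Case 5: 36→43, due 25, lateness 18
Case 7: 43→47, due 19, lateness 28
Case 4: 47→50, due 11, lateness 39
Case 3: 50→52, due 16, lateness 36
Maximum = 39.
Difference = 19 − 39 = -20.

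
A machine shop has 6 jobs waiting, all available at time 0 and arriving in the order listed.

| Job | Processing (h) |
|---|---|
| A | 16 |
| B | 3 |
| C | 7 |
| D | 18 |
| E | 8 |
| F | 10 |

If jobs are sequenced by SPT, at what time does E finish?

SPT (increasing processing time): B C E F A D.
B: 0→3
C: 3→10
E: 10→18

18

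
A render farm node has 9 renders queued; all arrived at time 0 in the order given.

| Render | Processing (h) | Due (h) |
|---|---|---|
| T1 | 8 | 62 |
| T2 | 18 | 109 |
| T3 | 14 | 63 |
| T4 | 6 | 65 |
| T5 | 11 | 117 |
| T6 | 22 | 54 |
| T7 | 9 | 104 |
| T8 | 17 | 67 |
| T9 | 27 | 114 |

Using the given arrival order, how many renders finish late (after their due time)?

3

FIFO (arrival order): T1 T2 T3 T4 T5 T6 T7 T8 T9.
T1: 0→8, due 62, tardiness 0
T2: 8→26, due 109, tardiness 0
T3: 26→40, due 63, tardiness 0
T4: 40→46, due 65, tardiness 0
T5: 46→57, due 117, tardiness 0
T6: 57→79, due 54, tardiness 25
T7: 79→88, due 104, tardiness 0
T8: 88→105, due 67, tardiness 38
T9: 105→132, due 114, tardiness 18
Late renders: 3.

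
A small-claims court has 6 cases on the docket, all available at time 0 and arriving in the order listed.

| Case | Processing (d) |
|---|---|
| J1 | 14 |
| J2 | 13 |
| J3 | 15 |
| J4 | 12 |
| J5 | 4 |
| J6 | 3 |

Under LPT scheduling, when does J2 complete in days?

LPT (decreasing processing time): J3 J1 J2 J4 J5 J6.
J3: 0→15
J1: 15→29
J2: 29→42

42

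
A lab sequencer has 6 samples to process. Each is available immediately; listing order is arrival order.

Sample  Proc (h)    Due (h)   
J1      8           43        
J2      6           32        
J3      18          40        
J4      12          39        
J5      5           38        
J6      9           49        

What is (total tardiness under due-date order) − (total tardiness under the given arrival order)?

EDD (increasing due date): J2 J5 J4 J3 J1 J6.
J2: 0→6, due 32, tardiness 0
J5: 6→11, due 38, tardiness 0
J4: 11→23, due 39, tardiness 0
J3: 23→41, due 40, tardiness 1
J1: 41→49, due 43, tardiness 6
J6: 49→58, due 49, tardiness 9
Sum = 0+0+0+1+6+9 = 16.
FIFO (arrival order): J1 J2 J3 J4 J5 J6.
J1: 0→8, due 43, tardiness 0
J2: 8→14, due 32, tardiness 0
J3: 14→32, due 40, tardiness 0
J4: 32→44, due 39, tardiness 5
J5: 44→49, due 38, tardiness 11
J6: 49→58, due 49, tardiness 9
Sum = 0+0+0+5+11+9 = 25.
Difference = 16 − 25 = -9.

-9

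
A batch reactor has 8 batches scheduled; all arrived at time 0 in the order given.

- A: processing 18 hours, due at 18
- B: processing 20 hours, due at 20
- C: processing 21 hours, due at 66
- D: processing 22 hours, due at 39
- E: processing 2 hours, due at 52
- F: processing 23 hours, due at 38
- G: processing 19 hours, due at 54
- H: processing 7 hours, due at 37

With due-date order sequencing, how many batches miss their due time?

7

EDD (increasing due date): A B H F D E G C.
A: 0→18, due 18, tardiness 0
B: 18→38, due 20, tardiness 18
H: 38→45, due 37, tardiness 8
F: 45→68, due 38, tardiness 30
D: 68→90, due 39, tardiness 51
E: 90→92, due 52, tardiness 40
G: 92→111, due 54, tardiness 57
C: 111→132, due 66, tardiness 66
Late batches: 7.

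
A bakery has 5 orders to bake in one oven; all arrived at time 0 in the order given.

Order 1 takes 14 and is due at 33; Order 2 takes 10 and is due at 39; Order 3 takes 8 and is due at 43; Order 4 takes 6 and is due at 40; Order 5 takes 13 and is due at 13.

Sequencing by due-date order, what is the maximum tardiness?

8

EDD (increasing due date): Order 5 Order 1 Order 2 Order 4 Order 3.
Order 5: 0→13, due 13, tardiness 0
Order 1: 13→27, due 33, tardiness 0
Order 2: 27→37, due 39, tardiness 0
Order 4: 37→43, due 40, tardiness 3
Order 3: 43→51, due 43, tardiness 8
Maximum = 8.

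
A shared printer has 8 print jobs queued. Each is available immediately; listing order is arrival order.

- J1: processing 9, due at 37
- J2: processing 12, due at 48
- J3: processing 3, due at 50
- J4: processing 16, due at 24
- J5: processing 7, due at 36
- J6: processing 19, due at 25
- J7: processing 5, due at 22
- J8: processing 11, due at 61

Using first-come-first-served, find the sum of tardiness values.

138

FIFO (arrival order): J1 J2 J3 J4 J5 J6 J7 J8.
J1: 0→9, due 37, tardiness 0
J2: 9→21, due 48, tardiness 0
J3: 21→24, due 50, tardiness 0
J4: 24→40, due 24, tardiness 16
J5: 40→47, due 36, tardiness 11
J6: 47→66, due 25, tardiness 41
J7: 66→71, due 22, tardiness 49
J8: 71→82, due 61, tardiness 21
Sum = 0+0+0+16+11+41+49+21 = 138.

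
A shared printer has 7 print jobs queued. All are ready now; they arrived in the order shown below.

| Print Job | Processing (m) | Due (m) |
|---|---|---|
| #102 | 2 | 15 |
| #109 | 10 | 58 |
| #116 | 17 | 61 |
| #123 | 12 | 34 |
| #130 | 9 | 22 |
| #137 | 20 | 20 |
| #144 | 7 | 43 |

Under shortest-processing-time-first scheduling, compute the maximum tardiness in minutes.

SPT (increasing processing time): #102 #144 #130 #109 #123 #116 #137.
#102: 0→2, due 15, tardiness 0
#144: 2→9, due 43, tardiness 0
#130: 9→18, due 22, tardiness 0
#109: 18→28, due 58, tardiness 0
#123: 28→40, due 34, tardiness 6
#116: 40→57, due 61, tardiness 0
#137: 57→77, due 20, tardiness 57
Maximum = 57.

57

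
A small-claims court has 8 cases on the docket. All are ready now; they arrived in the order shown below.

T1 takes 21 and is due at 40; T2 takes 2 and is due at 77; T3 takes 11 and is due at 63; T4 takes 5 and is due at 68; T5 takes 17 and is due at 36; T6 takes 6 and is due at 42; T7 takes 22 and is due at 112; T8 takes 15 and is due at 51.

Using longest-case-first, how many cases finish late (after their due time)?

7

LPT (decreasing processing time): T7 T1 T5 T8 T3 T6 T4 T2.
T7: 0→22, due 112, tardiness 0
T1: 22→43, due 40, tardiness 3
T5: 43→60, due 36, tardiness 24
T8: 60→75, due 51, tardiness 24
T3: 75→86, due 63, tardiness 23
T6: 86→92, due 42, tardiness 50
T4: 92→97, due 68, tardiness 29
T2: 97→99, due 77, tardiness 22
Late cases: 7.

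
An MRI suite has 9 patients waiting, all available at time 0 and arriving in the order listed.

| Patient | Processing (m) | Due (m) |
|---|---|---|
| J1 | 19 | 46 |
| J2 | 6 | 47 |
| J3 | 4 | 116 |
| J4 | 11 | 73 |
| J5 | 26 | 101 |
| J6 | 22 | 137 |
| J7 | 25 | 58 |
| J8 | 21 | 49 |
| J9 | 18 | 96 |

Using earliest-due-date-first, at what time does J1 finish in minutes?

19

EDD (increasing due date): J1 J2 J8 J7 J4 J9 J5 J3 J6.
J1: 0→19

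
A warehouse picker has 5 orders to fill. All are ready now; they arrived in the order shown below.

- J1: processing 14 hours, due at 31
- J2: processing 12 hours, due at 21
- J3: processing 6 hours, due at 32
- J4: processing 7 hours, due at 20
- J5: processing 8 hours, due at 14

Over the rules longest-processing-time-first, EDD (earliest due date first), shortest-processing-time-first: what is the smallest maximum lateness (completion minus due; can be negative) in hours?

15

LPT (decreasing processing time): J1 J2 J5 J4 J3.
J1: 0→14, due 31, lateness -17
J2: 14→26, due 21, lateness 5
J5: 26→34, due 14, lateness 20
J4: 34→41, due 20, lateness 21
J3: 41→47, due 32, lateness 15
Maximum = 21.
EDD (increasing due date): J5 J4 J2 J1 J3.
J5: 0→8, due 14, lateness -6
J4: 8→15, due 20, lateness -5
J2: 15→27, due 21, lateness 6
J1: 27→41, due 31, lateness 10
J3: 41→47, due 32, lateness 15
Maximum = 15.
SPT (increasing processing time): J3 J4 J5 J2 J1.
J3: 0→6, due 32, lateness -26
J4: 6→13, due 20, lateness -7
J5: 13→21, due 14, lateness 7
J2: 21→33, due 21, lateness 12
J1: 33→47, due 31, lateness 16
Maximum = 16.
LPT 21, EDD 15, SPT 16 → minimum 15.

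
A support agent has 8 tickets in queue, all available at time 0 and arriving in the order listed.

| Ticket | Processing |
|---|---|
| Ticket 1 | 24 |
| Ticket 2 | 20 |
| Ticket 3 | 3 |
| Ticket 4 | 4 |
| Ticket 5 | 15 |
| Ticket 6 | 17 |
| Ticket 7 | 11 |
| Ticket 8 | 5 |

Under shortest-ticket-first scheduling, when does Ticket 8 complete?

SPT (increasing processing time): Ticket 3 Ticket 4 Ticket 8 Ticket 7 Ticket 5 Ticket 6 Ticket 2 Ticket 1.
Ticket 3: 0→3
Ticket 4: 3→7
Ticket 8: 7→12

12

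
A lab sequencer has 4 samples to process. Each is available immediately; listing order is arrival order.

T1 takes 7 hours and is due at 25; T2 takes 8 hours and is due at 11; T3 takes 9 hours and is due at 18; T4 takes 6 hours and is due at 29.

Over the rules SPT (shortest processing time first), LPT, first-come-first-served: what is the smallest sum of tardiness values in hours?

7

SPT (increasing processing time): T4 T1 T2 T3.
T4: 0→6, due 29, tardiness 0
T1: 6→13, due 25, tardiness 0
T2: 13→21, due 11, tardiness 10
T3: 21→30, due 18, tardiness 12
Sum = 0+0+10+12 = 22.
LPT (decreasing processing time): T3 T2 T1 T4.
T3: 0→9, due 18, tardiness 0
T2: 9→17, due 11, tardiness 6
T1: 17→24, due 25, tardiness 0
T4: 24→30, due 29, tardiness 1
Sum = 0+6+0+1 = 7.
FIFO (arrival order): T1 T2 T3 T4.
T1: 0→7, due 25, tardiness 0
T2: 7→15, due 11, tardiness 4
T3: 15→24, due 18, tardiness 6
T4: 24→30, due 29, tardiness 1
Sum = 0+4+6+1 = 11.
SPT 22, LPT 7, FIFO 11 → minimum 7.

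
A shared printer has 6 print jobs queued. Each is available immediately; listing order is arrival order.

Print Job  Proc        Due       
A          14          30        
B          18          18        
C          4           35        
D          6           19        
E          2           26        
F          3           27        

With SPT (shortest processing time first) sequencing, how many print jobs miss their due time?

SPT (increasing processing time): E F C D A B.
E: 0→2, due 26, tardiness 0
F: 2→5, due 27, tardiness 0
C: 5→9, due 35, tardiness 0
D: 9→15, due 19, tardiness 0
A: 15→29, due 30, tardiness 0
B: 29→47, due 18, tardiness 29
Late print jobs: 1.

1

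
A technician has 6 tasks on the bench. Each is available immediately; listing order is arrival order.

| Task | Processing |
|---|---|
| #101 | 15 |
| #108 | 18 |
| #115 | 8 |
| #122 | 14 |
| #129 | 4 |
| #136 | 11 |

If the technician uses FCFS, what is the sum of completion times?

273

FIFO (arrival order): #101 #108 #115 #122 #129 #136.
#101: 0→15
#108: 15→33
#115: 33→41
#122: 41→55
#129: 55→59
#136: 59→70
Sum = 15+33+41+55+59+70 = 273.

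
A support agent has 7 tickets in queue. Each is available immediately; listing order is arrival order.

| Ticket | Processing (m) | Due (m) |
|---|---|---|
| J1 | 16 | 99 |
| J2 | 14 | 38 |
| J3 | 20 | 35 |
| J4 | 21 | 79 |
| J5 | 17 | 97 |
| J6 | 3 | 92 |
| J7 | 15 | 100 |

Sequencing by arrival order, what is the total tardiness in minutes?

21

FIFO (arrival order): J1 J2 J3 J4 J5 J6 J7.
J1: 0→16, due 99, tardiness 0
J2: 16→30, due 38, tardiness 0
J3: 30→50, due 35, tardiness 15
J4: 50→71, due 79, tardiness 0
J5: 71→88, due 97, tardiness 0
J6: 88→91, due 92, tardiness 0
J7: 91→106, due 100, tardiness 6
Sum = 0+0+15+0+0+0+6 = 21.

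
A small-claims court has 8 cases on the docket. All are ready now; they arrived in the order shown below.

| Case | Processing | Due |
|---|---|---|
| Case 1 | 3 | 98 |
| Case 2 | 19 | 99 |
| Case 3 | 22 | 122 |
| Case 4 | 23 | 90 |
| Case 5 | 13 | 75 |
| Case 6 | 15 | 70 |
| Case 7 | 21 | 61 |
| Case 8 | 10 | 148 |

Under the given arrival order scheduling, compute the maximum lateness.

FIFO (arrival order): Case 1 Case 2 Case 3 Case 4 Case 5 Case 6 Case 7 Case 8.
Case 1: 0→3, due 98, lateness -95
Case 2: 3→22, due 99, lateness -77
Case 3: 22→44, due 122, lateness -78
Case 4: 44→67, due 90, lateness -23
Case 5: 67→80, due 75, lateness 5
Case 6: 80→95, due 70, lateness 25
Case 7: 95→116, due 61, lateness 55
Case 8: 116→126, due 148, lateness -22
Maximum = 55.

55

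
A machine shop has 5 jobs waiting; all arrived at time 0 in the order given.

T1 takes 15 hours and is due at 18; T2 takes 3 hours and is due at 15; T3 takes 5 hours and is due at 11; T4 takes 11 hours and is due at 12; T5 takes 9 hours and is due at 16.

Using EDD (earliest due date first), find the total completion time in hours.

EDD (increasing due date): T3 T4 T2 T5 T1.
T3: 0→5
T4: 5→16
T2: 16→19
T5: 19→28
T1: 28→43
Sum = 5+16+19+28+43 = 111.

111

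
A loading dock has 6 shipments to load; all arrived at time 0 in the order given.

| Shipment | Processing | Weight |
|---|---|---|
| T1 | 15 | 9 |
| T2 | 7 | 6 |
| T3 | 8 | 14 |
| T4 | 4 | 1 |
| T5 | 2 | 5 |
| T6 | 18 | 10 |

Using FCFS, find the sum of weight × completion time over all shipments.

FIFO (arrival order): T1 T2 T3 T4 T5 T6.
T1: finishes 15, weight 9, w·C = 135
T2: finishes 22, weight 6, w·C = 132
T3: finishes 30, weight 14, w·C = 420
T4: finishes 34, weight 1, w·C = 34
T5: finishes 36, weight 5, w·C = 180
T6: finishes 54, weight 10, w·C = 540
Sum = 135+132+420+34+180+540 = 1441.

1441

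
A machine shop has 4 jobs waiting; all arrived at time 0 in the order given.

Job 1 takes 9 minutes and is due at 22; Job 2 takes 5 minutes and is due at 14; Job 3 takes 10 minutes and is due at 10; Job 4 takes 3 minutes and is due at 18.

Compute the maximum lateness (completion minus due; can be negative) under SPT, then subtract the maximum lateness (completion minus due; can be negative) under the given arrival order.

SPT (increasing processing time): Job 4 Job 2 Job 1 Job 3.
Job 4: 0→3, due 18, lateness -15
Job 2: 3→8, due 14, lateness -6
Job 1: 8→17, due 22, lateness -5
Job 3: 17→27, due 10, lateness 17
Maximum = 17.
FIFO (arrival order): Job 1 Job 2 Job 3 Job 4.
Job 1: 0→9, due 22, lateness -13
Job 2: 9→14, due 14, lateness 0
Job 3: 14→24, due 10, lateness 14
Job 4: 24→27, due 18, lateness 9
Maximum = 14.
Difference = 17 − 14 = 3.

3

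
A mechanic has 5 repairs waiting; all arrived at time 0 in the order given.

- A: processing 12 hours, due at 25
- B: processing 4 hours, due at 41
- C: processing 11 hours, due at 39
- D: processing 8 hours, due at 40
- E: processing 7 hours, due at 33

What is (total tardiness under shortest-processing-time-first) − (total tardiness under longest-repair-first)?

11

SPT (increasing processing time): B E D C A.
B: 0→4, due 41, tardiness 0
E: 4→11, due 33, tardiness 0
D: 11→19, due 40, tardiness 0
C: 19→30, due 39, tardiness 0
A: 30→42, due 25, tardiness 17
Sum = 0+0+0+0+17 = 17.
LPT (decreasing processing time): A C D E B.
A: 0→12, due 25, tardiness 0
C: 12→23, due 39, tardiness 0
D: 23→31, due 40, tardiness 0
E: 31→38, due 33, tardiness 5
B: 38→42, due 41, tardiness 1
Sum = 0+0+0+5+1 = 6.
Difference = 17 − 6 = 11.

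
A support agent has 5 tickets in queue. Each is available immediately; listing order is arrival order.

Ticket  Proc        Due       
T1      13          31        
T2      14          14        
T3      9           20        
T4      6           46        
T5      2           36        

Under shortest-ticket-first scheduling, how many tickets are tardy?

SPT (increasing processing time): T5 T4 T3 T1 T2.
T5: 0→2, due 36, tardiness 0
T4: 2→8, due 46, tardiness 0
T3: 8→17, due 20, tardiness 0
T1: 17→30, due 31, tardiness 0
T2: 30→44, due 14, tardiness 30
Late tickets: 1.

1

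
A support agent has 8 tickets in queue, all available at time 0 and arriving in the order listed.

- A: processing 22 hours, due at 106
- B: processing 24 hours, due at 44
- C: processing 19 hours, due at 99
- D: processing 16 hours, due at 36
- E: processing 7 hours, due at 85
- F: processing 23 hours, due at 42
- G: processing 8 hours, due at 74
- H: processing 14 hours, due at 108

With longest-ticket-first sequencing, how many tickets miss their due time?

LPT (decreasing processing time): B F A C D H G E.
B: 0→24, due 44, tardiness 0
F: 24→47, due 42, tardiness 5
A: 47→69, due 106, tardiness 0
C: 69→88, due 99, tardiness 0
D: 88→104, due 36, tardiness 68
H: 104→118, due 108, tardiness 10
G: 118→126, due 74, tardiness 52
E: 126→133, due 85, tardiness 48
Late tickets: 5.

5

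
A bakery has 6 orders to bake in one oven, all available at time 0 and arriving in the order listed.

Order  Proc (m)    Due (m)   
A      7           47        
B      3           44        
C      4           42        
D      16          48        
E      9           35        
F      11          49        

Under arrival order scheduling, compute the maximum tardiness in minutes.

4

FIFO (arrival order): A B C D E F.
A: 0→7, due 47, tardiness 0
B: 7→10, due 44, tardiness 0
C: 10→14, due 42, tardiness 0
D: 14→30, due 48, tardiness 0
E: 30→39, due 35, tardiness 4
F: 39→50, due 49, tardiness 1
Maximum = 4.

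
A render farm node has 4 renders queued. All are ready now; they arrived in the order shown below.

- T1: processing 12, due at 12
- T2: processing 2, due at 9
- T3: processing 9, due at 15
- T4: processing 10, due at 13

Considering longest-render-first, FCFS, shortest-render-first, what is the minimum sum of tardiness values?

29

LPT (decreasing processing time): T1 T4 T3 T2.
T1: 0→12, due 12, tardiness 0
T4: 12→22, due 13, tardiness 9
T3: 22→31, due 15, tardiness 16
T2: 31→33, due 9, tardiness 24
Sum = 0+9+16+24 = 49.
FIFO (arrival order): T1 T2 T3 T4.
T1: 0→12, due 12, tardiness 0
T2: 12→14, due 9, tardiness 5
T3: 14→23, due 15, tardiness 8
T4: 23→33, due 13, tardiness 20
Sum = 0+5+8+20 = 33.
SPT (increasing processing time): T2 T3 T4 T1.
T2: 0→2, due 9, tardiness 0
T3: 2→11, due 15, tardiness 0
T4: 11→21, due 13, tardiness 8
T1: 21→33, due 12, tardiness 21
Sum = 0+0+8+21 = 29.
LPT 49, FIFO 33, SPT 29 → minimum 29.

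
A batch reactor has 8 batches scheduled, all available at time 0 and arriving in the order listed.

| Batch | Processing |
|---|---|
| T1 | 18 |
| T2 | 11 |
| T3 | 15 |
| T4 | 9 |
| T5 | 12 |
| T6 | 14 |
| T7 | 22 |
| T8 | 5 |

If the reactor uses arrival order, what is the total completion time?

495

FIFO (arrival order): T1 T2 T3 T4 T5 T6 T7 T8.
T1: 0→18
T2: 18→29
T3: 29→44
T4: 44→53
T5: 53→65
T6: 65→79
T7: 79→101
T8: 101→106
Sum = 18+29+44+53+65+79+101+106 = 495.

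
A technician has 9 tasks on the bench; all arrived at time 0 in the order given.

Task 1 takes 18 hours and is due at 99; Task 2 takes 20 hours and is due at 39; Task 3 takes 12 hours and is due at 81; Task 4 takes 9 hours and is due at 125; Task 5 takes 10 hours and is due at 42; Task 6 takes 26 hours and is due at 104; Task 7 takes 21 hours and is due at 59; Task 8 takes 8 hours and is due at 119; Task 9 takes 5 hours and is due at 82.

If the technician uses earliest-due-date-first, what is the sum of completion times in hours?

679

EDD (increasing due date): Task 2 Task 5 Task 7 Task 3 Task 9 Task 1 Task 6 Task 8 Task 4.
Task 2: 0→20
Task 5: 20→30
Task 7: 30→51
Task 3: 51→63
Task 9: 63→68
Task 1: 68→86
Task 6: 86→112
Task 8: 112→120
Task 4: 120→129
Sum = 20+30+51+63+68+86+112+120+129 = 679.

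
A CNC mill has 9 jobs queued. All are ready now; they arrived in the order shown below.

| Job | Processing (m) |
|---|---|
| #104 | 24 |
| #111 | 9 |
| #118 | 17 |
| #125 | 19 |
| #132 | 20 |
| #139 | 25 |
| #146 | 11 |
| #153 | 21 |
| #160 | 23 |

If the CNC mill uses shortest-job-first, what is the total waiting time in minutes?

559

SPT (increasing processing time): #111 #146 #118 #125 #132 #153 #160 #104 #139.
#111: waits 0, runs 0→9
#146: waits 9, runs 9→20
#118: waits 20, runs 20→37
#125: waits 37, runs 37→56
#132: waits 56, runs 56→76
#153: waits 76, runs 76→97
#160: waits 97, runs 97→120
#104: waits 120, runs 120→144
#139: waits 144, runs 144→169
Sum = 0+9+20+37+56+76+97+120+144 = 559.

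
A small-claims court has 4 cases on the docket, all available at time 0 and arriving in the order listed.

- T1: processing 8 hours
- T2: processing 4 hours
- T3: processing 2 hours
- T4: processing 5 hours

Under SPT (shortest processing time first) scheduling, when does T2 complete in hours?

6

SPT (increasing processing time): T3 T2 T4 T1.
T3: 0→2
T2: 2→6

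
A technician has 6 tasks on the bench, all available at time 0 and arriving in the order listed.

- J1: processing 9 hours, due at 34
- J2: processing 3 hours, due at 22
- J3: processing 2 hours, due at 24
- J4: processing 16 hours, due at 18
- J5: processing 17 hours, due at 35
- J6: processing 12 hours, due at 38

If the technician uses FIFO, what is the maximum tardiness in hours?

FIFO (arrival order): J1 J2 J3 J4 J5 J6.
J1: 0→9, due 34, tardiness 0
J2: 9→12, due 22, tardiness 0
J3: 12→14, due 24, tardiness 0
J4: 14→30, due 18, tardiness 12
J5: 30→47, due 35, tardiness 12
J6: 47→59, due 38, tardiness 21
Maximum = 21.

21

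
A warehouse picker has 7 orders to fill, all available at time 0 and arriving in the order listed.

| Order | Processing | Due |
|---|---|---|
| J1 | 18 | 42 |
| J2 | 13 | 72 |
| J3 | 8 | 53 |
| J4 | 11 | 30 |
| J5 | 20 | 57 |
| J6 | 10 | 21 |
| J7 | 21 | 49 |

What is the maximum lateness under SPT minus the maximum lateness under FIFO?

-7

SPT (increasing processing time): J3 J6 J4 J2 J1 J5 J7.
J3: 0→8, due 53, lateness -45
J6: 8→18, due 21, lateness -3
J4: 18→29, due 30, lateness -1
J2: 29→42, due 72, lateness -30
J1: 42→60, due 42, lateness 18
J5: 60→80, due 57, lateness 23
J7: 80→101, due 49, lateness 52
Maximum = 52.
FIFO (arrival order): J1 J2 J3 J4 J5 J6 J7.
J1: 0→18, due 42, lateness -24
J2: 18→31, due 72, lateness -41
J3: 31→39, due 53, lateness -14
J4: 39→50, due 30, lateness 20
J5: 50→70, due 57, lateness 13
J6: 70→80, due 21, lateness 59
J7: 80→101, due 49, lateness 52
Maximum = 59.
Difference = 52 − 59 = -7.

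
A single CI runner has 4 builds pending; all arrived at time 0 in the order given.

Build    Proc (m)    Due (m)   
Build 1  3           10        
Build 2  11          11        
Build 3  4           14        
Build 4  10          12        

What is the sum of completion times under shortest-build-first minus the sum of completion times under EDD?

-14

SPT (increasing processing time): Build 1 Build 3 Build 4 Build 2.
Build 1: 0→3
Build 3: 3→7
Build 4: 7→17
Build 2: 17→28
Sum = 3+7+17+28 = 55.
EDD (increasing due date): Build 1 Build 2 Build 4 Build 3.
Build 1: 0→3
Build 2: 3→14
Build 4: 14→24
Build 3: 24→28
Sum = 3+14+24+28 = 69.
Difference = 55 − 69 = -14.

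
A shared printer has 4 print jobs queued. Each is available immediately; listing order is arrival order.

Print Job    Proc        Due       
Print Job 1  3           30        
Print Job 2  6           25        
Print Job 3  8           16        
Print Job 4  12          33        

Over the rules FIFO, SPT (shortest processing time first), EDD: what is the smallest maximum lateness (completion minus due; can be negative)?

FIFO (arrival order): Print Job 1 Print Job 2 Print Job 3 Print Job 4.
Print Job 1: 0→3, due 30, lateness -27
Print Job 2: 3→9, due 25, lateness -16
Print Job 3: 9→17, due 16, lateness 1
Print Job 4: 17→29, due 33, lateness -4
Maximum = 1.
SPT (increasing processing time): Print Job 1 Print Job 2 Print Job 3 Print Job 4.
Print Job 1: 0→3, due 30, lateness -27
Print Job 2: 3→9, due 25, lateness -16
Print Job 3: 9→17, due 16, lateness 1
Print Job 4: 17→29, due 33, lateness -4
Maximum = 1.
EDD (increasing due date): Print Job 3 Print Job 2 Print Job 1 Print Job 4.
Print Job 3: 0→8, due 16, lateness -8
Print Job 2: 8→14, due 25, lateness -11
Print Job 1: 14→17, due 30, lateness -13
Print Job 4: 17→29, due 33, lateness -4
Maximum = -4.
FIFO 1, SPT 1, EDD -4 → minimum -4.

-4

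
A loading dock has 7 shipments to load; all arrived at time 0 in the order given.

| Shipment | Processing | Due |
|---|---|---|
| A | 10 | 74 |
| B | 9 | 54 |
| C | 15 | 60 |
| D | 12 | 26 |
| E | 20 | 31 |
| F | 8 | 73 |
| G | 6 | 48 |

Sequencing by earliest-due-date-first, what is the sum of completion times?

EDD (increasing due date): D E G B C F A.
D: 0→12
E: 12→32
G: 32→38
B: 38→47
C: 47→62
F: 62→70
A: 70→80
Sum = 12+32+38+47+62+70+80 = 341.

341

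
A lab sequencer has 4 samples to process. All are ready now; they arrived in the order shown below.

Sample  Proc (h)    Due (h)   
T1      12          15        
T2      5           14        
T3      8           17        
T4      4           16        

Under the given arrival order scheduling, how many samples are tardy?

3

FIFO (arrival order): T1 T2 T3 T4.
T1: 0→12, due 15, tardiness 0
T2: 12→17, due 14, tardiness 3
T3: 17→25, due 17, tardiness 8
T4: 25→29, due 16, tardiness 13
Late samples: 3.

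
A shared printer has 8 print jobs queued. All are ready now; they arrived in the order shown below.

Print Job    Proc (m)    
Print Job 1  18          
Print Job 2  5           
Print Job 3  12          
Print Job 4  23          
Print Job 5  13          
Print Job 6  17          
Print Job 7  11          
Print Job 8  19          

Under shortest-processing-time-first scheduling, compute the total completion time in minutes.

437

SPT (increasing processing time): Print Job 2 Print Job 7 Print Job 3 Print Job 5 Print Job 6 Print Job 1 Print Job 8 Print Job 4.
Print Job 2: 0→5
Print Job 7: 5→16
Print Job 3: 16→28
Print Job 5: 28→41
Print Job 6: 41→58
Print Job 1: 58→76
Print Job 8: 76→95
Print Job 4: 95→118
Sum = 5+16+28+41+58+76+95+118 = 437.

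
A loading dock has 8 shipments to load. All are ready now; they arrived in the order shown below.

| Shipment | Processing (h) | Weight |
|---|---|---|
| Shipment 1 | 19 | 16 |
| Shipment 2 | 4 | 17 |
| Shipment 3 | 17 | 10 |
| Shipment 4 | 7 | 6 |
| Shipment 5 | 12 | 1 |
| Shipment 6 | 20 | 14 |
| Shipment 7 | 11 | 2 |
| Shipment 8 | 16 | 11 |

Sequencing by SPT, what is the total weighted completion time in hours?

4292

SPT (increasing processing time): Shipment 2 Shipment 4 Shipment 7 Shipment 5 Shipment 8 Shipment 3 Shipment 1 Shipment 6.
Shipment 2: finishes 4, weight 17, w·C = 68
Shipment 4: finishes 11, weight 6, w·C = 66
Shipment 7: finishes 22, weight 2, w·C = 44
Shipment 5: finishes 34, weight 1, w·C = 34
Shipment 8: finishes 50, weight 11, w·C = 550
Shipment 3: finishes 67, weight 10, w·C = 670
Shipment 1: finishes 86, weight 16, w·C = 1376
Shipment 6: finishes 106, weight 14, w·C = 1484
Sum = 68+66+44+34+550+670+1376+1484 = 4292.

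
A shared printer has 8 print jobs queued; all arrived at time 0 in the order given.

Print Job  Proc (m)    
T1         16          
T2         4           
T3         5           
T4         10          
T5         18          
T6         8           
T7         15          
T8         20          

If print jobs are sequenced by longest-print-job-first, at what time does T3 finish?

92

LPT (decreasing processing time): T8 T5 T1 T7 T4 T6 T3 T2.
T8: 0→20
T5: 20→38
T1: 38→54
T7: 54→69
T4: 69→79
T6: 79→87
T3: 87→92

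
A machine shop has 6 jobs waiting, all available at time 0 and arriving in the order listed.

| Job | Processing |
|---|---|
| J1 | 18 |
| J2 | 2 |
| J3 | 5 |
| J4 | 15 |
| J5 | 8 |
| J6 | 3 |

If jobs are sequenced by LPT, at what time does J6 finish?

49

LPT (decreasing processing time): J1 J4 J5 J3 J6 J2.
J1: 0→18
J4: 18→33
J5: 33→41
J3: 41→46
J6: 46→49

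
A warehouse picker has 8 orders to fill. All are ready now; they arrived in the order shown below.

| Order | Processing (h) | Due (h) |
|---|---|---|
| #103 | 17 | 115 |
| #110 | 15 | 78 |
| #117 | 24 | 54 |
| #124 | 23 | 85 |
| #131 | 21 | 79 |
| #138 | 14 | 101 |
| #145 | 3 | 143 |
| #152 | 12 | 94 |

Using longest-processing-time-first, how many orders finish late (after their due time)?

LPT (decreasing processing time): #117 #124 #131 #103 #110 #138 #152 #145.
#117: 0→24, due 54, tardiness 0
#124: 24→47, due 85, tardiness 0
#131: 47→68, due 79, tardiness 0
#103: 68→85, due 115, tardiness 0
#110: 85→100, due 78, tardiness 22
#138: 100→114, due 101, tardiness 13
#152: 114→126, due 94, tardiness 32
#145: 126→129, due 143, tardiness 0
Late orders: 3.

3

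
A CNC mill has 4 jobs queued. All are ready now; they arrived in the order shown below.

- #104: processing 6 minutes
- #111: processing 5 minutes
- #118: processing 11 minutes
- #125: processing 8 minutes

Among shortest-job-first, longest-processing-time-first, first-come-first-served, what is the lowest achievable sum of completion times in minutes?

SPT (increasing processing time): #111 #104 #125 #118.
#111: 0→5
#104: 5→11
#125: 11→19
#118: 19→30
Sum = 5+11+19+30 = 65.
LPT (decreasing processing time): #118 #125 #104 #111.
#118: 0→11
#125: 11→19
#104: 19→25
#111: 25→30
Sum = 11+19+25+30 = 85.
FIFO (arrival order): #104 #111 #118 #125.
#104: 0→6
#111: 6→11
#118: 11→22
#125: 22→30
Sum = 6+11+22+30 = 69.
SPT 65, LPT 85, FIFO 69 → minimum 65.

65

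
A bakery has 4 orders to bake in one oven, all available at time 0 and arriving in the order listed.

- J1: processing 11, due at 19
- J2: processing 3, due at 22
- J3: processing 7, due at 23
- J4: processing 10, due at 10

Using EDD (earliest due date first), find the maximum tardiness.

8

EDD (increasing due date): J4 J1 J2 J3.
J4: 0→10, due 10, tardiness 0
J1: 10→21, due 19, tardiness 2
J2: 21→24, due 22, tardiness 2
J3: 24→31, due 23, tardiness 8
Maximum = 8.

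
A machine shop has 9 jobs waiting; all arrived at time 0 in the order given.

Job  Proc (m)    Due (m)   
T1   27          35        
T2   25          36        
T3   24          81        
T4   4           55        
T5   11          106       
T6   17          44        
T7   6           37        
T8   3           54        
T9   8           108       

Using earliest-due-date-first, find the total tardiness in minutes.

EDD (increasing due date): T1 T2 T7 T6 T8 T4 T3 T5 T9.
T1: 0→27, due 35, tardiness 0
T2: 27→52, due 36, tardiness 16
T7: 52→58, due 37, tardiness 21
T6: 58→75, due 44, tardiness 31
T8: 75→78, due 54, tardiness 24
T4: 78→82, due 55, tardiness 27
T3: 82→106, due 81, tardiness 25
T5: 106→117, due 106, tardiness 11
T9: 117→125, due 108, tardiness 17
Sum = 0+16+21+31+24+27+25+11+17 = 172.

172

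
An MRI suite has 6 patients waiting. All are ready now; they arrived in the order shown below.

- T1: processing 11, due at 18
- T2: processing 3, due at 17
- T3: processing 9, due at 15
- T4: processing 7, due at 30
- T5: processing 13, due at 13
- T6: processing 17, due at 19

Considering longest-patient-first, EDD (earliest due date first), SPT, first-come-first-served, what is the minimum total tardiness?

LPT (decreasing processing time): T6 T5 T1 T3 T4 T2.
T6: 0→17, due 19, tardiness 0
T5: 17→30, due 13, tardiness 17
T1: 30→41, due 18, tardiness 23
T3: 41→50, due 15, tardiness 35
T4: 50→57, due 30, tardiness 27
T2: 57→60, due 17, tardiness 43
Sum = 0+17+23+35+27+43 = 145.
EDD (increasing due date): T5 T3 T2 T1 T6 T4.
T5: 0→13, due 13, tardiness 0
T3: 13→22, due 15, tardiness 7
T2: 22→25, due 17, tardiness 8
T1: 25→36, due 18, tardiness 18
T6: 36→53, due 19, tardiness 34
T4: 53→60, due 30, tardiness 30
Sum = 0+7+8+18+34+30 = 97.
SPT (increasing processing time): T2 T4 T3 T1 T5 T6.
T2: 0→3, due 17, tardiness 0
T4: 3→10, due 30, tardiness 0
T3: 10→19, due 15, tardiness 4
T1: 19→30, due 18, tardiness 12
T5: 30→43, due 13, tardiness 30
T6: 43→60, due 19, tardiness 41
Sum = 0+0+4+12+30+41 = 87.
FIFO (arrival order): T1 T2 T3 T4 T5 T6.
T1: 0→11, due 18, tardiness 0
T2: 11→14, due 17, tardiness 0
T3: 14→23, due 15, tardiness 8
T4: 23→30, due 30, tardiness 0
T5: 30→43, due 13, tardiness 30
T6: 43→60, due 19, tardiness 41
Sum = 0+0+8+0+30+41 = 79.
LPT 145, EDD 97, SPT 87, FIFO 79 → minimum 79.

79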